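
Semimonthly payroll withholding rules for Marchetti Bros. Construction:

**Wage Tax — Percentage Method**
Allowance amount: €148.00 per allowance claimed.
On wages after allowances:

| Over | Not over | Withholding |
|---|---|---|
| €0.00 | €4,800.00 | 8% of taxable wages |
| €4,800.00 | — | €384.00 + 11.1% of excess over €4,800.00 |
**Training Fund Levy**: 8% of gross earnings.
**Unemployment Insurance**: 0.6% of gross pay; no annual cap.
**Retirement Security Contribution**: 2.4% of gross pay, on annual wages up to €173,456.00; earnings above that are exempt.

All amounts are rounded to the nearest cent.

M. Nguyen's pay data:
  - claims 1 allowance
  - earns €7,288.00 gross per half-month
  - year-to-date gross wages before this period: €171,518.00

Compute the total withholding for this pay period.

€1,317.02

Wage Tax: taxable = €7,288.00 − 1×€148.00 = €7,140.00
  €384.00 + 11.1% × (€7,140.00 − €4,800.00) = €384.00 + 11.1% × €2,340.00 = €643.74
Training Fund Levy: 8% × €7,288.00 = €583.04
Unemployment Insurance: 0.6% × €7,288.00 = €43.73
Retirement Security Contribution: cap €173,456.00 − YTD €171,518.00 = €1,938.00 subject; 2.4% × €1,938.00 = €46.51
Total: €643.74 + €583.04 + €43.73 + €46.51 = €1,317.02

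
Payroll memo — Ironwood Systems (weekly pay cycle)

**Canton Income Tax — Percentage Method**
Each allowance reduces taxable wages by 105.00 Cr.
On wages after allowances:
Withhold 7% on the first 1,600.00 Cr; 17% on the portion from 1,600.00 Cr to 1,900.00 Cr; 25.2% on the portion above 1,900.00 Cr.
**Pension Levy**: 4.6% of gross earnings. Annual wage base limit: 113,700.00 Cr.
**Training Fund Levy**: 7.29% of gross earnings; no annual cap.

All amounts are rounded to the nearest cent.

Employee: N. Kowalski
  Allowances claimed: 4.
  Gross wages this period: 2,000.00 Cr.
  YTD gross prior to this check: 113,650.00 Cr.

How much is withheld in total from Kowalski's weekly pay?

Canton Income Tax: taxable = 2,000.00 Cr − 4×105.00 Cr = 1,580.00 Cr
  7% × 1,580.00 Cr = 110.60 Cr
Pension Levy: cap 113,700.00 Cr − YTD 113,650.00 Cr = 50.00 Cr subject; 4.6% × 50.00 Cr = 2.30 Cr
Training Fund Levy: 7.29% × 2,000.00 Cr = 145.80 Cr
Total: 110.60 Cr + 2.30 Cr + 145.80 Cr = 258.70 Cr

258.70 Cr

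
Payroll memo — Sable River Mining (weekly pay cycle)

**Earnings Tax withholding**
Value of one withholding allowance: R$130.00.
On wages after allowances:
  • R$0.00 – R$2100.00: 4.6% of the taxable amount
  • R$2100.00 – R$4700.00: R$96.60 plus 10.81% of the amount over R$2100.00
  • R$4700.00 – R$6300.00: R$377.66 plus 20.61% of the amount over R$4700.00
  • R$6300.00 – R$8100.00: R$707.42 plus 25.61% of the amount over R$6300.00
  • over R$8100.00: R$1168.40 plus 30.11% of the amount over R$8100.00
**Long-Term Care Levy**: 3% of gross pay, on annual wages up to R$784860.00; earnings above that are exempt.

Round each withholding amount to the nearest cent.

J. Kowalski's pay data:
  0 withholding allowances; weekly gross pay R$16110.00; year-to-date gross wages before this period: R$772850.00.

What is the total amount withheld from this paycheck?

R$3940.51

Earnings Tax: taxable = R$16110.00
  R$1168.40 + 30.11% × (R$16110.00 − R$8100.00) = R$1168.40 + 30.11% × R$8010.00 = R$3580.21
Long-Term Care Levy: cap R$784860.00 − YTD R$772850.00 = R$12010.00 subject; 3% × R$12010.00 = R$360.30
Total: R$3580.21 + R$360.30 = R$3940.51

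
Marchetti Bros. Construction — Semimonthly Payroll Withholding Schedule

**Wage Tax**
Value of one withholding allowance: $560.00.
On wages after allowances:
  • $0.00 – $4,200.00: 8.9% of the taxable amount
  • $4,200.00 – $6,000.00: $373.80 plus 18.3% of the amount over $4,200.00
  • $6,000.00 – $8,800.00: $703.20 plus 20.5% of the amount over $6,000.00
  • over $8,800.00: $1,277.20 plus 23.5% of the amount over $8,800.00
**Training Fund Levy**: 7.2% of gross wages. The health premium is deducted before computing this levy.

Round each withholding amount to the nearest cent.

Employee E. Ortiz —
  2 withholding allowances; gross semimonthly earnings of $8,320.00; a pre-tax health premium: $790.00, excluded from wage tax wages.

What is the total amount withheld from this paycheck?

$1,329.41

Wage Tax: taxable = $8,320.00 − $790.00 − 2×$560.00 = $6,410.00
  $703.20 + 20.5% × ($6,410.00 − $6,000.00) = $703.20 + 20.5% × $410.00 = $787.25
Training Fund Levy: 7.2% × $7,530.00 = $542.16
Total: $787.25 + $542.16 = $1,329.41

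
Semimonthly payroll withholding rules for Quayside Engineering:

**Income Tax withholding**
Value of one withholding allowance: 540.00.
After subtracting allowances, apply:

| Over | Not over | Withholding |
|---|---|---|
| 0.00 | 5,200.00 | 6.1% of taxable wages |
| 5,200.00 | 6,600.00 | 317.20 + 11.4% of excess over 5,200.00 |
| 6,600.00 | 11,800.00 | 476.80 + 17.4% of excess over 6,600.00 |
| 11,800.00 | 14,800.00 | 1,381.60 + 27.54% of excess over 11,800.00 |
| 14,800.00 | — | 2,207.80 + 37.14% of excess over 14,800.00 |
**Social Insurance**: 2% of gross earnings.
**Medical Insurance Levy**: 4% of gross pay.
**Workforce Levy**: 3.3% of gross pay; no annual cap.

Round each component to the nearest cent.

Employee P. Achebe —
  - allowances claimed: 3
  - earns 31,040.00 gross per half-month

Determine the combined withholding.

10,524.39

Income Tax: taxable = 31,040.00 − 3×540.00 = 29,420.00
  2,207.80 + 37.14% × (29,420.00 − 14,800.00) = 2,207.80 + 37.14% × 14,620.00 = 7,637.67
Social Insurance: 2% × 31,040.00 = 620.80
Medical Insurance Levy: 4% × 31,040.00 = 1,241.60
Workforce Levy: 3.3% × 31,040.00 = 1,024.32
Total: 7,637.67 + 620.80 + 1,241.60 + 1,024.32 = 10,524.39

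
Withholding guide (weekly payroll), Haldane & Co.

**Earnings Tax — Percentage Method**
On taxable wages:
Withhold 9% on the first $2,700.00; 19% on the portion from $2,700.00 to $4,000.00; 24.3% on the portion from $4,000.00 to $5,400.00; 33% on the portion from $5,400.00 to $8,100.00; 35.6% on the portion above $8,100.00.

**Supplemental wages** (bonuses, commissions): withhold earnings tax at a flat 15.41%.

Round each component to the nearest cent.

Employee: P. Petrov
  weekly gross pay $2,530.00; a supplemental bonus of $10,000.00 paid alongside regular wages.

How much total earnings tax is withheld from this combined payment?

Earnings Tax: taxable = $2,530.00
  9% × $2,530.00 = $227.70
Supplemental (15.41% flat on bonus): 15.41% × $10,000.00 = $1,541.00
Total earnings tax: $227.70 + $1,541.00 = $1,768.70

$1,768.70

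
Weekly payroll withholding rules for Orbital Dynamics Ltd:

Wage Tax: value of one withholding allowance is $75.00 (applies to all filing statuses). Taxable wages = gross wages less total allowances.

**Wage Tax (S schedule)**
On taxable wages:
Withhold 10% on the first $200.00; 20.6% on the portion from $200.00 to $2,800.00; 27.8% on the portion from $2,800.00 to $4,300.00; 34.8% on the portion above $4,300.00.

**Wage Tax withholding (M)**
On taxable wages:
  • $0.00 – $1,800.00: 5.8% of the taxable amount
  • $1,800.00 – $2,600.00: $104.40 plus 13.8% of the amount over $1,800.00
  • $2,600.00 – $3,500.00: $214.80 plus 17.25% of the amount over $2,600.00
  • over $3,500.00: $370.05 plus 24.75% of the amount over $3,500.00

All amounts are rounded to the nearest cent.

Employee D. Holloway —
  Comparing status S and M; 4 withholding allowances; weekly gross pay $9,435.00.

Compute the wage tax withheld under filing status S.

Wage Tax (S): taxable = $9,435.00 − 4×$75.00 = $9,135.00
  $972.60 + 34.8% × ($9,135.00 − $4,300.00) = $972.60 + 34.8% × $4,835.00 = $2,655.18

$2,655.18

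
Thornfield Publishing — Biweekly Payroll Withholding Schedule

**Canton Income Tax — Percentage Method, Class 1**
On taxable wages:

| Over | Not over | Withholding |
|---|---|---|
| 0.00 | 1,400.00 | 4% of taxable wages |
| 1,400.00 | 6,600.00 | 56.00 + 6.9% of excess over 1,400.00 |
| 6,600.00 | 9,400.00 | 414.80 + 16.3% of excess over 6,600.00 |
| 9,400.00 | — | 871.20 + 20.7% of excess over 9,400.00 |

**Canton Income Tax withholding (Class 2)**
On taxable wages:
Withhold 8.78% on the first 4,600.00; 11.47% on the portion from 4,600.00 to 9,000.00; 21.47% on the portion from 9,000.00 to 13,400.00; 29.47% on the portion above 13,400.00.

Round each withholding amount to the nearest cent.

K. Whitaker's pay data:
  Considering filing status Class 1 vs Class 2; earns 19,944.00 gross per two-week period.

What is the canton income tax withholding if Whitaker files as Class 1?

Canton Income Tax (Class 1): taxable = 19,944.00
  871.20 + 20.7% × (19,944.00 − 9,400.00) = 871.20 + 20.7% × 10,544.00 = 3,053.81

3,053.81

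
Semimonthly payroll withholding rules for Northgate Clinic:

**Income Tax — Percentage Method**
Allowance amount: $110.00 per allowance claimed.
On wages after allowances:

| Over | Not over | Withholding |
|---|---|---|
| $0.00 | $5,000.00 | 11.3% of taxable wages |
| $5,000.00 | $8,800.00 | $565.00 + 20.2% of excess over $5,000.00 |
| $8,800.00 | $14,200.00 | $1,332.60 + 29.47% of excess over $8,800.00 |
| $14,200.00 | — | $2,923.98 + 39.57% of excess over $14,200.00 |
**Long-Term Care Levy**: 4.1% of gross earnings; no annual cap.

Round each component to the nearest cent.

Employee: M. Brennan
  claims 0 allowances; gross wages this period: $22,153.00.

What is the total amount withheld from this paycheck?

$6,979.25

Income Tax: taxable = $22,153.00
  $2,923.98 + 39.57% × ($22,153.00 − $14,200.00) = $2,923.98 + 39.57% × $7,953.00 = $6,070.98
Long-Term Care Levy: 4.1% × $22,153.00 = $908.27
Total: $6,070.98 + $908.27 = $6,979.25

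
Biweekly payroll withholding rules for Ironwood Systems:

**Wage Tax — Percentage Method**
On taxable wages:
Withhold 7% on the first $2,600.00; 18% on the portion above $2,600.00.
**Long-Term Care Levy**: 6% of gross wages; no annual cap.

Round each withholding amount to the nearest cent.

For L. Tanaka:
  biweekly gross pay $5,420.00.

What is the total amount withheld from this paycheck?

$1,014.80

Wage Tax: taxable = $5,420.00
  $182.00 + 18% × ($5,420.00 − $2,600.00) = $182.00 + 18% × $2,820.00 = $689.60
Long-Term Care Levy: 6% × $5,420.00 = $325.20
Total: $689.60 + $325.20 = $1,014.80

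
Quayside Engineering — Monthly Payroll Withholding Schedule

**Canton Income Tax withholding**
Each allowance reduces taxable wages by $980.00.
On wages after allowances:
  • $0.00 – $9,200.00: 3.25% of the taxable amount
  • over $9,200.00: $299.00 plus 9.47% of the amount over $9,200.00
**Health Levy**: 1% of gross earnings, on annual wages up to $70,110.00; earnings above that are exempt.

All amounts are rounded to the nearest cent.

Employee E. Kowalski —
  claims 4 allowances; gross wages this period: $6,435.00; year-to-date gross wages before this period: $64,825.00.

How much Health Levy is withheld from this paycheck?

$52.85

Health Levy: cap $70,110.00 − YTD $64,825.00 = $5,285.00 subject; 1% × $5,285.00 = $52.85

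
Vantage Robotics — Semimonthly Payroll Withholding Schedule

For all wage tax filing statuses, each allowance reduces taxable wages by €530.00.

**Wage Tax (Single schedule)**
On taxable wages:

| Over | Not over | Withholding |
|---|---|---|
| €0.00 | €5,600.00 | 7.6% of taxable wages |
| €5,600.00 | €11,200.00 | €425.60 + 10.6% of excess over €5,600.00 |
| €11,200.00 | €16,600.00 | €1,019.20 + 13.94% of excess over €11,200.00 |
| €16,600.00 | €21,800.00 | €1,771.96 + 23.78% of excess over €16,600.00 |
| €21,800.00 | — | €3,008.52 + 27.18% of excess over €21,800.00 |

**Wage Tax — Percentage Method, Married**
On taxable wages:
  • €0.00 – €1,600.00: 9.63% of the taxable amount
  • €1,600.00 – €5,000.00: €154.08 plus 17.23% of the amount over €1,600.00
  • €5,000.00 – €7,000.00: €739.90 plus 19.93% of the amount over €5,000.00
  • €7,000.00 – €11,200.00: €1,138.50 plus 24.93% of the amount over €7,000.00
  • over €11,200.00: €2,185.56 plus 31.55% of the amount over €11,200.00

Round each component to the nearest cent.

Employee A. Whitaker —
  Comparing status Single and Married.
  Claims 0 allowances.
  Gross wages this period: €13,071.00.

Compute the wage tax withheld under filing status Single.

Wage Tax (Single): taxable = €13,071.00
  €1,019.20 + 13.94% × (€13,071.00 − €11,200.00) = €1,019.20 + 13.94% × €1,871.00 = €1,280.02

€1,280.02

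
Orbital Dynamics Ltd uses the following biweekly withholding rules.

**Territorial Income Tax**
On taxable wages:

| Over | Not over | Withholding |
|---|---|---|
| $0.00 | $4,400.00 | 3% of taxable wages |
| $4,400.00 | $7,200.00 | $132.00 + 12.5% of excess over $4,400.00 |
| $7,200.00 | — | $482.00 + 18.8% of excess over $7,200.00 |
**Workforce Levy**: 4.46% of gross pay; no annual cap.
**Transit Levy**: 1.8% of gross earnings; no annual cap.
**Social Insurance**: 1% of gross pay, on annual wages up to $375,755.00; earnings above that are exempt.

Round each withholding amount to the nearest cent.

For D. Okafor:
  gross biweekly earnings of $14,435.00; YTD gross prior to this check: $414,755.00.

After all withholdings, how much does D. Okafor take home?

$11,689.19

Territorial Income Tax: taxable = $14,435.00
  $482.00 + 18.8% × ($14,435.00 − $7,200.00) = $482.00 + 18.8% × $7,235.00 = $1,842.18
Workforce Levy: 4.46% × $14,435.00 = $643.80
Transit Levy: 1.8% × $14,435.00 = $259.83
Social Insurance: YTD $414,755.00 ≥ cap $375,755.00 → $0.00
Total withheld: $1,842.18 + $643.80 + $259.83 + $0.00 = $2,745.81
Net pay: $14,435.00 − $2,745.81 = $11,689.19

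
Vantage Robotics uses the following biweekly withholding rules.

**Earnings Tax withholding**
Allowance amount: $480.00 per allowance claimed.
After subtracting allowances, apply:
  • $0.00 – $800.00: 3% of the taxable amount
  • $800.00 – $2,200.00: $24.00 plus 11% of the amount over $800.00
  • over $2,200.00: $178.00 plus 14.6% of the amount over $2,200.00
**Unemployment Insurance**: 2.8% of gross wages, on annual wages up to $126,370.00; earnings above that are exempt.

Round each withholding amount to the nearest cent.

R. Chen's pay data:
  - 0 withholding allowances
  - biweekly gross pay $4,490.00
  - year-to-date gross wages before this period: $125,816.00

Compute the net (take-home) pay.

$3,962.15

Earnings Tax: taxable = $4,490.00
  $178.00 + 14.6% × ($4,490.00 − $2,200.00) = $178.00 + 14.6% × $2,290.00 = $512.34
Unemployment Insurance: cap $126,370.00 − YTD $125,816.00 = $554.00 subject; 2.8% × $554.00 = $15.51
Total withheld: $512.34 + $15.51 = $527.85
Net pay: $4,490.00 − $527.85 = $3,962.15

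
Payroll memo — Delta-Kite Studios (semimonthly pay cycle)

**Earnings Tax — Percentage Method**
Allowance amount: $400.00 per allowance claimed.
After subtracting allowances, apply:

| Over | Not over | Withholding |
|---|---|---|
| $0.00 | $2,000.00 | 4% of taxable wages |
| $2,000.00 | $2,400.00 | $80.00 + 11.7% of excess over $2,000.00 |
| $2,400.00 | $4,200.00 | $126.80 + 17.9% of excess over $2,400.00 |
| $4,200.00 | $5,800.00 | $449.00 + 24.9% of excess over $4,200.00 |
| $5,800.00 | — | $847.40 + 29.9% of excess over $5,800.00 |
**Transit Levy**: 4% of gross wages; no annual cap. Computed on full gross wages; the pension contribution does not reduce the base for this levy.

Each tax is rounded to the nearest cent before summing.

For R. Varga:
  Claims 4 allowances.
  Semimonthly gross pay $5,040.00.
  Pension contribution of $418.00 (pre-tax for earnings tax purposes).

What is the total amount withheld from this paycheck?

$439.74

Earnings Tax: taxable = $5,040.00 − $418.00 − 4×$400.00 = $3,022.00
  $126.80 + 17.9% × ($3,022.00 − $2,400.00) = $126.80 + 17.9% × $622.00 = $238.14
Transit Levy: 4% × $5,040.00 = $201.60
Total: $238.14 + $201.60 = $439.74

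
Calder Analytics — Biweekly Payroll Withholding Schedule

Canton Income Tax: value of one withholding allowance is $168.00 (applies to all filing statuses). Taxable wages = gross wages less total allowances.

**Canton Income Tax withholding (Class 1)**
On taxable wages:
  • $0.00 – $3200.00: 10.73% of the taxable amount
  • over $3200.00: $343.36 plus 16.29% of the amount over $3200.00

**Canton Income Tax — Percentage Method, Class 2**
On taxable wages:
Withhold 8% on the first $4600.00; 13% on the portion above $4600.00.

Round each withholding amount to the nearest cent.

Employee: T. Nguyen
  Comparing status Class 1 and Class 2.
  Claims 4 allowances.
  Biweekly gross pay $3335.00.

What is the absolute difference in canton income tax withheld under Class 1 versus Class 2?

Canton Income Tax (Class 1): taxable = $3335.00 − 4×$168.00 = $2663.00
  10.73% × $2663.00 = $285.74
Canton Income Tax (Class 2): taxable = $3335.00 − 4×$168.00 = $2663.00
  8% × $2663.00 = $213.04
Difference: |$285.74 − $213.04| = $72.70 (higher under Class 1)

$72.70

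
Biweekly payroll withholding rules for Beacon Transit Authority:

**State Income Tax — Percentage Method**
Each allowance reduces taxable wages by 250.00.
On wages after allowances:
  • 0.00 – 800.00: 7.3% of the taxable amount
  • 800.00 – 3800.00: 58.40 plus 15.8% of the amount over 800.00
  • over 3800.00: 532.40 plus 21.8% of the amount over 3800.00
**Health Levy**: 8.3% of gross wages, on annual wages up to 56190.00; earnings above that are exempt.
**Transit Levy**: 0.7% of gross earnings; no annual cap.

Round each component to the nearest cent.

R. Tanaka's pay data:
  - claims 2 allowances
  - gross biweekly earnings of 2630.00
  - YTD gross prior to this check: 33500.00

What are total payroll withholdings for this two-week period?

State Income Tax: taxable = 2630.00 − 2×250.00 = 2130.00
  58.40 + 15.8% × (2130.00 − 800.00) = 58.40 + 15.8% × 1330.00 = 268.54
Health Levy: 8.3% × 2630.00 = 218.29
Transit Levy: 0.7% × 2630.00 = 18.41
Total: 268.54 + 218.29 + 18.41 = 505.24

505.24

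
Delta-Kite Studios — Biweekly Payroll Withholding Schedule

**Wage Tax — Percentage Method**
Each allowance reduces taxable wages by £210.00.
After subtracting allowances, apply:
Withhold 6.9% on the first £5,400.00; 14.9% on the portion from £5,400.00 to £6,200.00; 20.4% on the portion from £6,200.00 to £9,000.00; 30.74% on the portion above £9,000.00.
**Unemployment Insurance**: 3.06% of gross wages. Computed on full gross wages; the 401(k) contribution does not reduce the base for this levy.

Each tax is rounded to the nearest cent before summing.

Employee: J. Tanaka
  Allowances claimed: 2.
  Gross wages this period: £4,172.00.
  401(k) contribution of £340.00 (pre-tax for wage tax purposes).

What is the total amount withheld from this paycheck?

Wage Tax: taxable = £4,172.00 − £340.00 − 2×£210.00 = £3,412.00
  6.9% × £3,412.00 = £235.43
Unemployment Insurance: 3.06% × £4,172.00 = £127.66
Total: £235.43 + £127.66 = £363.09

£363.09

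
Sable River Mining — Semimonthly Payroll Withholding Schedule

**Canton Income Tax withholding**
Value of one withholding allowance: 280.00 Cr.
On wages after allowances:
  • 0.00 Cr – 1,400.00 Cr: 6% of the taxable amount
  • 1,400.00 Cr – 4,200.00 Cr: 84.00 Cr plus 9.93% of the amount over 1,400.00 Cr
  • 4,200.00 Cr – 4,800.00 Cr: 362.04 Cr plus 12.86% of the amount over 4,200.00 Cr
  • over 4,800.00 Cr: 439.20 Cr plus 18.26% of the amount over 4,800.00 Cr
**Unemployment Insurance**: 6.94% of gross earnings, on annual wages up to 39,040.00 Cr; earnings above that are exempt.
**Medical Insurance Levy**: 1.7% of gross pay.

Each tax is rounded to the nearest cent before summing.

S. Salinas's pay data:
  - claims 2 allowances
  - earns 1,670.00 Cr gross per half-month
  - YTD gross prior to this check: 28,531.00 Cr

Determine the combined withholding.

Canton Income Tax: taxable = 1,670.00 Cr − 2×280.00 Cr = 1,110.00 Cr
  6% × 1,110.00 Cr = 66.60 Cr
Unemployment Insurance: 6.94% × 1,670.00 Cr = 115.90 Cr
Medical Insurance Levy: 1.7% × 1,670.00 Cr = 28.39 Cr
Total: 66.60 Cr + 115.90 Cr + 28.39 Cr = 210.89 Cr

210.89 Cr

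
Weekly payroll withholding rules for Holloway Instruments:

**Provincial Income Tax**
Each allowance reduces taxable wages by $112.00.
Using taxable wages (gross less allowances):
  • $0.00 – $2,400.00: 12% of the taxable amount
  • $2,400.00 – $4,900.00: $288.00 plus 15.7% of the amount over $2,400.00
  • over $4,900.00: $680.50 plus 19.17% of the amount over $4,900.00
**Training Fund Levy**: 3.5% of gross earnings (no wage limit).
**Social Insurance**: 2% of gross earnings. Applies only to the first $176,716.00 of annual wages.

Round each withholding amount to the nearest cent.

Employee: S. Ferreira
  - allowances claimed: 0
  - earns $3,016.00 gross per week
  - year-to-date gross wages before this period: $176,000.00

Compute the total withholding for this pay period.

Provincial Income Tax: taxable = $3,016.00
  $288.00 + 15.7% × ($3,016.00 − $2,400.00) = $288.00 + 15.7% × $616.00 = $384.71
Training Fund Levy: 3.5% × $3,016.00 = $105.56
Social Insurance: cap $176,716.00 − YTD $176,000.00 = $716.00 subject; 2% × $716.00 = $14.32
Total: $384.71 + $105.56 + $14.32 = $504.59

$504.59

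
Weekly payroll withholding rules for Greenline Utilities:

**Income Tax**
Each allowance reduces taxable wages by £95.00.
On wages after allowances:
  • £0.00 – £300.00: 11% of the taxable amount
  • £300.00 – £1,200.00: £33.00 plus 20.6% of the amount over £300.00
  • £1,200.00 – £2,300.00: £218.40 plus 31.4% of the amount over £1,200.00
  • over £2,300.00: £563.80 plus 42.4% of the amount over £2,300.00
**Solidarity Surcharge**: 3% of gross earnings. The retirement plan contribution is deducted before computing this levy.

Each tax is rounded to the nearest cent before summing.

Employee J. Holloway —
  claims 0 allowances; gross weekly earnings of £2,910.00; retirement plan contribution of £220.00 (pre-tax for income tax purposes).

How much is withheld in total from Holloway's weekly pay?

£809.86

Income Tax: taxable = £2,910.00 − £220.00 = £2,690.00
  £563.80 + 42.4% × (£2,690.00 − £2,300.00) = £563.80 + 42.4% × £390.00 = £729.16
Solidarity Surcharge: 3% × £2,690.00 = £80.70
Total: £729.16 + £80.70 = £809.86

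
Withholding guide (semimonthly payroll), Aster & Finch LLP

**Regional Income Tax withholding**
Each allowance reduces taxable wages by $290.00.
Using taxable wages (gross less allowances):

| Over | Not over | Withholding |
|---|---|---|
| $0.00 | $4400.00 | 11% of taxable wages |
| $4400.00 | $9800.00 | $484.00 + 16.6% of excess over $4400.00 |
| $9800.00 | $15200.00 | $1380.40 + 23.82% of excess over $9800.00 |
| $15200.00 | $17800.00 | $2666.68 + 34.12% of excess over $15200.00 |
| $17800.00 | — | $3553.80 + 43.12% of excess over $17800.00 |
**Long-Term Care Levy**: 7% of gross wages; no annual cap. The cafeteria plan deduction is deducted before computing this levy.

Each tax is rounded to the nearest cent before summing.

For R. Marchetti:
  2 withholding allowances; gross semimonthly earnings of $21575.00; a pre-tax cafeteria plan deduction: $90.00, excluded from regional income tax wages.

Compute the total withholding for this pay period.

$6396.63

Regional Income Tax: taxable = $21575.00 − $90.00 − 2×$290.00 = $20905.00
  $3553.80 + 43.12% × ($20905.00 − $17800.00) = $3553.80 + 43.12% × $3105.00 = $4892.68
Long-Term Care Levy: 7% × $21485.00 = $1503.95
Total: $4892.68 + $1503.95 = $6396.63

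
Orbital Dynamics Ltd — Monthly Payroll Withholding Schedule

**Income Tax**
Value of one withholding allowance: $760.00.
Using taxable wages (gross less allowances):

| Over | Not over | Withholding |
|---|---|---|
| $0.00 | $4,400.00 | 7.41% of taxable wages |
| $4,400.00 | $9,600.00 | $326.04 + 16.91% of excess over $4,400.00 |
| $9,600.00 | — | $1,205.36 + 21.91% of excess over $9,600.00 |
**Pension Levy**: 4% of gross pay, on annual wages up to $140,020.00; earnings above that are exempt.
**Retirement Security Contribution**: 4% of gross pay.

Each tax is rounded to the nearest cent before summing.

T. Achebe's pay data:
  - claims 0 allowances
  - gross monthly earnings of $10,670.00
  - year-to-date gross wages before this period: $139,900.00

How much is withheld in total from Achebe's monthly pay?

Income Tax: taxable = $10,670.00
  $1,205.36 + 21.91% × ($10,670.00 − $9,600.00) = $1,205.36 + 21.91% × $1,070.00 = $1,439.80
Pension Levy: cap $140,020.00 − YTD $139,900.00 = $120.00 subject; 4% × $120.00 = $4.80
Retirement Security Contribution: 4% × $10,670.00 = $426.80
Total: $1,439.80 + $4.80 + $426.80 = $1,871.40

$1,871.40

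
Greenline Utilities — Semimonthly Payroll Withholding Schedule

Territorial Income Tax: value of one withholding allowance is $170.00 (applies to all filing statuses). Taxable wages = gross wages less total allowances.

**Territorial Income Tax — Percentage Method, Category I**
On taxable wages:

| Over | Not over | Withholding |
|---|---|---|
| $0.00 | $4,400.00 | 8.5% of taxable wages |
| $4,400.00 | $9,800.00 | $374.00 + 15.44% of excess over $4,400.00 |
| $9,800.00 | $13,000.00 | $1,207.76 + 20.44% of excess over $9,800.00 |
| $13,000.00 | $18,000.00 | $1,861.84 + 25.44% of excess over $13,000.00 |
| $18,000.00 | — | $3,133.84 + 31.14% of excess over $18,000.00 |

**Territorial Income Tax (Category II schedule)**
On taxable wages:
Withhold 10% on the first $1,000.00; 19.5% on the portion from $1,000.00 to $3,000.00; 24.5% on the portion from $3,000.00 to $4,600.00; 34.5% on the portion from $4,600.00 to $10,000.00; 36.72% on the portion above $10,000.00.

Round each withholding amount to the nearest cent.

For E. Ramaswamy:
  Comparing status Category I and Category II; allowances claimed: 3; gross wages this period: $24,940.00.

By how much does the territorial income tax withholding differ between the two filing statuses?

Territorial Income Tax (Category I): taxable = $24,940.00 − 3×$170.00 = $24,430.00
  $3,133.84 + 31.14% × ($24,430.00 − $18,000.00) = $3,133.84 + 31.14% × $6,430.00 = $5,136.14
Territorial Income Tax (Category II): taxable = $24,940.00 − 3×$170.00 = $24,430.00
  $2,745.00 + 36.72% × ($24,430.00 − $10,000.00) = $2,745.00 + 36.72% × $14,430.00 = $8,043.70
Difference: |$5,136.14 − $8,043.70| = $2,907.56 (higher under Category II)

$2,907.56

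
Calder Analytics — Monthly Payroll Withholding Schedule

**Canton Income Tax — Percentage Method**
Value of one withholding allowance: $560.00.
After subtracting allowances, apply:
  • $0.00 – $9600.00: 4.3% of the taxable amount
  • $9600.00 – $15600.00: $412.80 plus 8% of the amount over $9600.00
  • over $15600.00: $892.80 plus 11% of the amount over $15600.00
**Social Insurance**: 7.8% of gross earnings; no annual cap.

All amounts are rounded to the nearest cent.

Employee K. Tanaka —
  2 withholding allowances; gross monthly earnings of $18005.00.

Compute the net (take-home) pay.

Canton Income Tax: taxable = $18005.00 − 2×$560.00 = $16885.00
  $892.80 + 11% × ($16885.00 − $15600.00) = $892.80 + 11% × $1285.00 = $1034.15
Social Insurance: 7.8% × $18005.00 = $1404.39
Total withheld: $1034.15 + $1404.39 = $2438.54
Net pay: $18005.00 − $2438.54 = $15566.46

$15566.46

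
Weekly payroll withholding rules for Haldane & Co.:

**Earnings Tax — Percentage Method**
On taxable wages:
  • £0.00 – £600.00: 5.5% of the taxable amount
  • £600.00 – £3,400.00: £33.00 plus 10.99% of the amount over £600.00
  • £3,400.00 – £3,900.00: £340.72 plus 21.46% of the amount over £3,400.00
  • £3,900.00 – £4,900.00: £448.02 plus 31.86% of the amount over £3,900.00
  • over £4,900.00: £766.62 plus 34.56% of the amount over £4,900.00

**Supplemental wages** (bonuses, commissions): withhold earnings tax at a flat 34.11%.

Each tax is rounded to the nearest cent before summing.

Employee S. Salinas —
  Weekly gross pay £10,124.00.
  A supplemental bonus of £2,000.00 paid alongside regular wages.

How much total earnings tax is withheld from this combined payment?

£3,254.23

Earnings Tax: taxable = £10,124.00
  £766.62 + 34.56% × (£10,124.00 − £4,900.00) = £766.62 + 34.56% × £5,224.00 = £2,572.03
Supplemental (34.11% flat on bonus): 34.11% × £2,000.00 = £682.20
Total earnings tax: £2,572.03 + £682.20 = £3,254.23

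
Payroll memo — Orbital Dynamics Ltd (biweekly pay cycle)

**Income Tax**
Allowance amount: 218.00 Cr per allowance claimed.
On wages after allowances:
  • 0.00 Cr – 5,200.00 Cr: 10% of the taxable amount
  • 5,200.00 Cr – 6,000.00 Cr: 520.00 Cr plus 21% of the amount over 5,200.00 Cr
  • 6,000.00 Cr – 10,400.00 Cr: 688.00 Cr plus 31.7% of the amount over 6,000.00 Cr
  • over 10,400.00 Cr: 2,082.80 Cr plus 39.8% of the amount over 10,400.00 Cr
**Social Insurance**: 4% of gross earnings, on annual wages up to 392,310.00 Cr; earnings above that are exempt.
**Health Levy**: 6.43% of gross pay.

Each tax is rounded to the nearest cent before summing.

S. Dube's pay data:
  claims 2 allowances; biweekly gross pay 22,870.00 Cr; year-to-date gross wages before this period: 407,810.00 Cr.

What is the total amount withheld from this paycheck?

Income Tax: taxable = 22,870.00 Cr − 2×218.00 Cr = 22,434.00 Cr
  2,082.80 Cr + 39.8% × (22,434.00 Cr − 10,400.00 Cr) = 2,082.80 Cr + 39.8% × 12,034.00 Cr = 6,872.33 Cr
Social Insurance: YTD 407,810.00 Cr ≥ cap 392,310.00 Cr → 0.00 Cr
Health Levy: 6.43% × 22,870.00 Cr = 1,470.54 Cr
Total: 6,872.33 Cr + 0.00 Cr + 1,470.54 Cr = 8,342.87 Cr

8,342.87 Cr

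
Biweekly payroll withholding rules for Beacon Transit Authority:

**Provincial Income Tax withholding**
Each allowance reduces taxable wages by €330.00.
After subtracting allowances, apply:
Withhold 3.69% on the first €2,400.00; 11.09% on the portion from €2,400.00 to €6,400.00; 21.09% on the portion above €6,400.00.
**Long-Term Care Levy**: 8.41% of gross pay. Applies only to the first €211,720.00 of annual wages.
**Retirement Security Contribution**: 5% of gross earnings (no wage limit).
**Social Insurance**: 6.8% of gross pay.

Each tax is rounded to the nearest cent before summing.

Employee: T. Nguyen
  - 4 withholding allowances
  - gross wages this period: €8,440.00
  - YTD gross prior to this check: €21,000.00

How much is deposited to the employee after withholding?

€6,050.27

Provincial Income Tax: taxable = €8,440.00 − 4×€330.00 = €7,120.00
  €532.16 + 21.09% × (€7,120.00 − €6,400.00) = €532.16 + 21.09% × €720.00 = €684.01
Long-Term Care Levy: 8.41% × €8,440.00 = €709.80
Retirement Security Contribution: 5% × €8,440.00 = €422.00
Social Insurance: 6.8% × €8,440.00 = €573.92
Total withheld: €684.01 + €709.80 + €422.00 + €573.92 = €2,389.73
Net pay: €8,440.00 − €2,389.73 = €6,050.27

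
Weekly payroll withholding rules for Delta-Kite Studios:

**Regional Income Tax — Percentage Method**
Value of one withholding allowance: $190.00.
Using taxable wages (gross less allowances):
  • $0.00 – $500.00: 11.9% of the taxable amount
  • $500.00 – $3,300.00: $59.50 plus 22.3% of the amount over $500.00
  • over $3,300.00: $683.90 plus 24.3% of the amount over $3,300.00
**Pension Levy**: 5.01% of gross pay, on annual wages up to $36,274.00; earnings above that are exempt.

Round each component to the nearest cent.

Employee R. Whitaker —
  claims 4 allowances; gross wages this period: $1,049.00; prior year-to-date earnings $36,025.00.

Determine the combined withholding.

Regional Income Tax: taxable = $1,049.00 − 4×$190.00 = $289.00
  11.9% × $289.00 = $34.39
Pension Levy: cap $36,274.00 − YTD $36,025.00 = $249.00 subject; 5.01% × $249.00 = $12.47
Total: $34.39 + $12.47 = $46.86

$46.86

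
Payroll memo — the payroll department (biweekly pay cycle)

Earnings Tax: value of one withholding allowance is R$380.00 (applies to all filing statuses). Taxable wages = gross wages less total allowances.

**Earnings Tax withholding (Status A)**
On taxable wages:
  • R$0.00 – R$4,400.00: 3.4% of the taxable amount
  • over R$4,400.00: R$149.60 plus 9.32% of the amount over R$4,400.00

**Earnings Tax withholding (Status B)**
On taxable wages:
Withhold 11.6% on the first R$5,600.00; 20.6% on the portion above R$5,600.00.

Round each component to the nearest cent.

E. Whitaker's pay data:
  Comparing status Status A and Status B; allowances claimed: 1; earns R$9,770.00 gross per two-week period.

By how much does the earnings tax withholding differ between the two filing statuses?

R$815.67

Earnings Tax (Status A): taxable = R$9,770.00 − 1×R$380.00 = R$9,390.00
  R$149.60 + 9.32% × (R$9,390.00 − R$4,400.00) = R$149.60 + 9.32% × R$4,990.00 = R$614.67
Earnings Tax (Status B): taxable = R$9,770.00 − 1×R$380.00 = R$9,390.00
  R$649.60 + 20.6% × (R$9,390.00 − R$5,600.00) = R$649.60 + 20.6% × R$3,790.00 = R$1,430.34
Difference: |R$614.67 − R$1,430.34| = R$815.67 (higher under Status B)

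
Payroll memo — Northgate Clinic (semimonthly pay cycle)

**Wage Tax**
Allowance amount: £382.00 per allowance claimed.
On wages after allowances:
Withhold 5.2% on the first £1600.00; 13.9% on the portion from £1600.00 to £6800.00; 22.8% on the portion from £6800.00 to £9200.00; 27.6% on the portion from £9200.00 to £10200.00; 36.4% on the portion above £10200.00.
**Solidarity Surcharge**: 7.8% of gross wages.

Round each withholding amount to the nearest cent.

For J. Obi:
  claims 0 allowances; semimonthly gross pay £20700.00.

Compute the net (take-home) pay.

£13634.20

Wage Tax: taxable = £20700.00
  £1629.20 + 36.4% × (£20700.00 − £10200.00) = £1629.20 + 36.4% × £10500.00 = £5451.20
Solidarity Surcharge: 7.8% × £20700.00 = £1614.60
Total withheld: £5451.20 + £1614.60 = £7065.80
Net pay: £20700.00 − £7065.80 = £13634.20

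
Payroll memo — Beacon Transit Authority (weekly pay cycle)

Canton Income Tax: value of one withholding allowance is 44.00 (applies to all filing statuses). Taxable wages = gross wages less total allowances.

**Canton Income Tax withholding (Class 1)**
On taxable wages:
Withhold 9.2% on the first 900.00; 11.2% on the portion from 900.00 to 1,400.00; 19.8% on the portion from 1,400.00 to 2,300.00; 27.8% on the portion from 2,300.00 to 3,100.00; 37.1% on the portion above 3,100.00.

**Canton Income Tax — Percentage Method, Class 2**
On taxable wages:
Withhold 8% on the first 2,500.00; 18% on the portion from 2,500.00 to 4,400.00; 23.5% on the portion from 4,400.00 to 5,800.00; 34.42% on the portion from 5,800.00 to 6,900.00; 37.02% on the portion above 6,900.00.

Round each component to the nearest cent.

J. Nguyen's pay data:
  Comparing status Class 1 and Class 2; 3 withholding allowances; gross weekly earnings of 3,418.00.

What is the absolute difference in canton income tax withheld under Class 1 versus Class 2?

Canton Income Tax (Class 1): taxable = 3,418.00 − 3×44.00 = 3,286.00
  539.40 + 37.1% × (3,286.00 − 3,100.00) = 539.40 + 37.1% × 186.00 = 608.41
Canton Income Tax (Class 2): taxable = 3,418.00 − 3×44.00 = 3,286.00
  200.00 + 18% × (3,286.00 − 2,500.00) = 200.00 + 18% × 786.00 = 341.48
Difference: |608.41 − 341.48| = 266.93 (higher under Class 1)

266.93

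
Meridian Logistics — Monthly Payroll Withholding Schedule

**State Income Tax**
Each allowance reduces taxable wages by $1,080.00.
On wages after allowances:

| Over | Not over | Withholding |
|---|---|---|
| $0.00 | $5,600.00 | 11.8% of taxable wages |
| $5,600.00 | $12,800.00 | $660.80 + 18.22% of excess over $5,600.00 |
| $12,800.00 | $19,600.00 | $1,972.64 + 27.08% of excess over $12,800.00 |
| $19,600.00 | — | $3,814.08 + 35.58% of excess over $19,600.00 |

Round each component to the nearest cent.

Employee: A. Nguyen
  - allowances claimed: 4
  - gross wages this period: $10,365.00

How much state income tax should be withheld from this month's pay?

State Income Tax: taxable = $10,365.00 − 4×$1,080.00 = $6,045.00
  $660.80 + 18.22% × ($6,045.00 − $5,600.00) = $660.80 + 18.22% × $445.00 = $741.88

$741.88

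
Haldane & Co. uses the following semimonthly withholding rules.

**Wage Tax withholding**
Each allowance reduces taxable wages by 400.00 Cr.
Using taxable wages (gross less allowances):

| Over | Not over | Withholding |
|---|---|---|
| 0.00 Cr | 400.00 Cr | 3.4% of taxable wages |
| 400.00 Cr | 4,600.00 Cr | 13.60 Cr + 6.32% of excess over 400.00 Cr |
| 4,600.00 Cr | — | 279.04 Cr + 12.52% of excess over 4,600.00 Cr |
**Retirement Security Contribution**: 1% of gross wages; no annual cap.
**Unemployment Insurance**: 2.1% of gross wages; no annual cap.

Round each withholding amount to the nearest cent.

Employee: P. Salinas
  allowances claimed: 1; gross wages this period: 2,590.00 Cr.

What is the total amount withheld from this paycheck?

Wage Tax: taxable = 2,590.00 Cr − 1×400.00 Cr = 2,190.00 Cr
  13.60 Cr + 6.32% × (2,190.00 Cr − 400.00 Cr) = 13.60 Cr + 6.32% × 1,790.00 Cr = 126.73 Cr
Retirement Security Contribution: 1% × 2,590.00 Cr = 25.90 Cr
Unemployment Insurance: 2.1% × 2,590.00 Cr = 54.39 Cr
Total: 126.73 Cr + 25.90 Cr + 54.39 Cr = 207.02 Cr

207.02 Cr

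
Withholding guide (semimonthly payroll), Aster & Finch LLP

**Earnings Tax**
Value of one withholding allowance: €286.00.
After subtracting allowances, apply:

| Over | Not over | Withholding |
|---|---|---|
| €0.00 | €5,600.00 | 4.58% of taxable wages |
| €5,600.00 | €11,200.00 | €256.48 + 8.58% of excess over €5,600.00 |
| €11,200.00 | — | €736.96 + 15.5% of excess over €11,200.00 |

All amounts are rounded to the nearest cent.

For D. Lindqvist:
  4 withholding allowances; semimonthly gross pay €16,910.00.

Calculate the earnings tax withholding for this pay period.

Earnings Tax: taxable = €16,910.00 − 4×€286.00 = €15,766.00
  €736.96 + 15.5% × (€15,766.00 − €11,200.00) = €736.96 + 15.5% × €4,566.00 = €1,444.69

€1,444.69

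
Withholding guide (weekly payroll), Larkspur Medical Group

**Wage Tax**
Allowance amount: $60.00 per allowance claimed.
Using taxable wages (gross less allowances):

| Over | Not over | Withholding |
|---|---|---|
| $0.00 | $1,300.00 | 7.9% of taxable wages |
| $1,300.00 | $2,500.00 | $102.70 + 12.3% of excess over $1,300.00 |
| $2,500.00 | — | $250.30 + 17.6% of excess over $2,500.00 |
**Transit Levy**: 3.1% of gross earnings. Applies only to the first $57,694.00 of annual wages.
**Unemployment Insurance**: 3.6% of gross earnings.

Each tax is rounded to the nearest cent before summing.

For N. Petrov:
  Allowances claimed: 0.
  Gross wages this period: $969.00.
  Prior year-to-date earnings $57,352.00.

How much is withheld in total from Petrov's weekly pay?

$122.03

Wage Tax: taxable = $969.00
  7.9% × $969.00 = $76.55
Transit Levy: cap $57,694.00 − YTD $57,352.00 = $342.00 subject; 3.1% × $342.00 = $10.60
Unemployment Insurance: 3.6% × $969.00 = $34.88
Total: $76.55 + $10.60 + $34.88 = $122.03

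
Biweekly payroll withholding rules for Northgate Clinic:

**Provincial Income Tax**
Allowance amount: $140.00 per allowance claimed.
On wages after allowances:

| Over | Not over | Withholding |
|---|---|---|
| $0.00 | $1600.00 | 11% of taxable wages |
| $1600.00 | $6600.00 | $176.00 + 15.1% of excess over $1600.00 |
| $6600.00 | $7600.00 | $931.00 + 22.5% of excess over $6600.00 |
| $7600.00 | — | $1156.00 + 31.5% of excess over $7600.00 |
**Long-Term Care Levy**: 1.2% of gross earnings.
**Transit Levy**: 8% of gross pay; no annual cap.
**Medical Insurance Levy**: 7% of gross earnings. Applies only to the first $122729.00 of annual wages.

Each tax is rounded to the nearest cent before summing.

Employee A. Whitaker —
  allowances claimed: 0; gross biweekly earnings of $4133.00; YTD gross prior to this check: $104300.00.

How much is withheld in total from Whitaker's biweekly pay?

$1228.03

Provincial Income Tax: taxable = $4133.00
  $176.00 + 15.1% × ($4133.00 − $1600.00) = $176.00 + 15.1% × $2533.00 = $558.48
Long-Term Care Levy: 1.2% × $4133.00 = $49.60
Transit Levy: 8% × $4133.00 = $330.64
Medical Insurance Levy: 7% × $4133.00 = $289.31
Total: $558.48 + $49.60 + $330.64 + $289.31 = $1228.03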